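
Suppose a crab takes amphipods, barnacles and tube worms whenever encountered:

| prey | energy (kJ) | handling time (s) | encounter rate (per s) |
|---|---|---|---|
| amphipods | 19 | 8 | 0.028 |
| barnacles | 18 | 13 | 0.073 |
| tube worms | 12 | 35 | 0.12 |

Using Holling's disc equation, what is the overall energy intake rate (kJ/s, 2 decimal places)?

R = Σλ_iE_i / (1 + Σλ_ih_i)
Numerator: 0.028×19 + 0.073×18 + 0.12×12 = 3.286
Denominator: 1 + 0.028×8 + 0.073×13 + 0.12×35 = 6.373
R = 3.286/6.373 = 0.5156 kJ/s

0.52 kJ/s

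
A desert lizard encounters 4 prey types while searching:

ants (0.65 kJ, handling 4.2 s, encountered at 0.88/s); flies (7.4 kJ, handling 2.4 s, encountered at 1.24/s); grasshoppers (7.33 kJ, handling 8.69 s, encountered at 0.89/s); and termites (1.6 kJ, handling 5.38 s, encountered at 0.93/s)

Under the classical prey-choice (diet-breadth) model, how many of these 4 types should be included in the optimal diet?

Profitabilities (E/h, kJ/s): flies 3.08, grasshoppers 0.843, termites 0.297, ants 0.155. Add prey in this order while the next type's profitability exceeds the intake rate on those already taken.
Rate on top 1: 2.308. grasshoppers: 0.843 < 2.308 → exclude; stop.
Optimal diet: flies — 1 of 4 types.

1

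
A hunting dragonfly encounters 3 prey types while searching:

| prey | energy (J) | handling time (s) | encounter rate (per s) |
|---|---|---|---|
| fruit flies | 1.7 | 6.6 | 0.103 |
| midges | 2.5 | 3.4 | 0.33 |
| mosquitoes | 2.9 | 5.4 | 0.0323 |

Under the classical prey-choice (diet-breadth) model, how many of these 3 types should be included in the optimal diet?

E/h in descending order: midges 0.735, mosquitoes 0.537, fruit flies 0.258 J/s. The optimal diet is the largest prefix of this list for which every included type satisfies E_i/h_i > R on the types above it.
Rate on top 1: 0.3888. mosquitoes: 0.537 > 0.3888 → include.
Rate on top 2: 0.4. fruit flies: 0.258 < 0.4 → exclude; stop.
Optimal diet: midges, mosquitoes — 2 of 3 types.

2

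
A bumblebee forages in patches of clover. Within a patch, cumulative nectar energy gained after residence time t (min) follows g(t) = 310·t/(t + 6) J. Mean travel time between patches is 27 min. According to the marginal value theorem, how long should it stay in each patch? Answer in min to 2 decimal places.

By the marginal value theorem, leave when the instantaneous gain rate g'(t) equals the habitat-wide average g(t)/(T + t).
g'(t) = 310·6/(t + 6)². Setting 310·6/(t+6)² = 310t/[(t+6)(27+t)] gives 6(27+t) = t(t+6), so t² = 6×27 = 162.
t* = √162 = 12.73 min.

12.73 min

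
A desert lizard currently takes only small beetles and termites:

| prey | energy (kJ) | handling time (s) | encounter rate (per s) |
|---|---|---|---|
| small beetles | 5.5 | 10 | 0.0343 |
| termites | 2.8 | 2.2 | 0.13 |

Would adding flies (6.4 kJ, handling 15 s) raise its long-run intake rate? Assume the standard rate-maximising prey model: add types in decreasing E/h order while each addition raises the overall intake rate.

Yes

Intake rate on the current diet: R = (0.0343×5.5 + 0.13×2.8) / (1 + 0.0343×10 + 0.13×2.2) = 0.5526/1.629 = 0.3393 kJ/s.
flies: E/h = 6.4/15 = 0.4267 kJ/s.
0.4267 > 0.3393, so adding flies raises the average — include it.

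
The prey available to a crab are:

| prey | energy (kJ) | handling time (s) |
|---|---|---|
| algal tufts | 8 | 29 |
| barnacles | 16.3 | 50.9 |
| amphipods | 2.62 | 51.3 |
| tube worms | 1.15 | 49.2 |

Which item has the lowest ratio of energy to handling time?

tube worms

In descending order of E/h:
barnacles: 16.3/50.9 = 0.32 kJ/s
algal tufts: 8/29 = 0.276 kJ/s
amphipods: 2.62/51.3 = 0.0511 kJ/s
tube worms: 1.15/49.2 = 0.0234 kJ/s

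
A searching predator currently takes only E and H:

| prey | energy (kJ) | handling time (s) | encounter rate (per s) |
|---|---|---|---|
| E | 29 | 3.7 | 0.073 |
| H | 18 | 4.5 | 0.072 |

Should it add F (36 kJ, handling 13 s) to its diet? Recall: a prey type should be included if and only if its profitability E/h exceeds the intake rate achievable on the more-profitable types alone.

On E and H alone, R = ΣλE/(1+Σλh) = 3.413/1.594 = 2.141 kJ/s.
F: E/h = 36/13 = 2.769 kJ/s.
Since 2.769 > R, including F increases the long-run rate.

Yes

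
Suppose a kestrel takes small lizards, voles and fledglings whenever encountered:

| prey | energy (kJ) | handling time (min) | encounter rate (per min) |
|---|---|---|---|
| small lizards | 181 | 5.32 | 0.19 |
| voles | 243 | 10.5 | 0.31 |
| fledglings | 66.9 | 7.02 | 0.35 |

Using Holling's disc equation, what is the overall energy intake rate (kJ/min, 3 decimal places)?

R = Σλ_iE_i / (1 + Σλ_ih_i)
Numerator: 0.19×181 + 0.31×243 + 0.35×66.9 = 133.1
Denominator: 1 + 0.19×5.32 + 0.31×10.5 + 0.35×7.02 = 7.723
R = 133.1/7.723 = 17.24 kJ/min

17.239 kJ/min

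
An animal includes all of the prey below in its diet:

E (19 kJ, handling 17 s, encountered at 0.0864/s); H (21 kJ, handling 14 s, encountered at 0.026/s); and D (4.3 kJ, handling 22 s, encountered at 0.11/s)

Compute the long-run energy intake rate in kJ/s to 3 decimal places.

Energy encountered per unit search time: 0.0864×19 + 0.026×21 + 0.11×4.3 = 2.661 kJ/s.
Handling time per unit search time: 0.0864×17 + 0.026×14 + 0.11×22 = 4.253.
Rate = 2.661/(1 + 4.253) = 0.5065 kJ/s.

0.507 kJ/s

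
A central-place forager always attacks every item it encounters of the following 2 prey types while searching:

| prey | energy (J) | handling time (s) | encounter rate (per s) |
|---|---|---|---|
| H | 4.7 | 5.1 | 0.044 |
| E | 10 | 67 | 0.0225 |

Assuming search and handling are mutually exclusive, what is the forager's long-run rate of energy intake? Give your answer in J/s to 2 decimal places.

Energy encountered per unit search time: 0.044×4.7 + 0.0225×10 = 0.4318 J/s.
Handling time per unit search time: 0.044×5.1 + 0.0225×67 = 1.732.
Rate = 0.4318/(1 + 1.732) = 0.1581 J/s.

0.16 J/s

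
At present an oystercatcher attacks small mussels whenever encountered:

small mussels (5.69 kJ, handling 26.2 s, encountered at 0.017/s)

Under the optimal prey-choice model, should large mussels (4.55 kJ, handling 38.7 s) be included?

Current rate: (0.017×5.69)/(1 + 0.017×26.2) = 0.06692 kJ/s.
Profitability of large mussels: 4.55/38.7 = 0.1176 kJ/s.
Since 0.1176 > R, including large mussels increases the long-run rate.

Yes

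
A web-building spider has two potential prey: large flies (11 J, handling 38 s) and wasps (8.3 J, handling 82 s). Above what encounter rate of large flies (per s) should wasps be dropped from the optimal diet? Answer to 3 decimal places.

At the threshold, the rate on large flies alone equals the profitability of wasps: λ·11/(1 + λ·38) = 8.3/82 = 0.1012.
Rearranging, λ(11 − 0.1012×38) = 0.1012, so λ = 0.1012/7.154 = 0.01415 per s.

0.014 per s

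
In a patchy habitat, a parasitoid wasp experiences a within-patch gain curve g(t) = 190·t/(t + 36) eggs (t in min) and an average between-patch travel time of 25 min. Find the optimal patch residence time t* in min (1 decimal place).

30.0 min

Maximise g(t)/(T+t): set derivative to zero → g'(t)(T+t) = g(t).
g'(t) = 190·36/(t + 36)². Setting 190·36/(t+36)² = 190t/[(t+36)(25+t)] gives 36(25+t) = t(t+36), so t² = 36×25 = 900.
t* = √900 = 30 min.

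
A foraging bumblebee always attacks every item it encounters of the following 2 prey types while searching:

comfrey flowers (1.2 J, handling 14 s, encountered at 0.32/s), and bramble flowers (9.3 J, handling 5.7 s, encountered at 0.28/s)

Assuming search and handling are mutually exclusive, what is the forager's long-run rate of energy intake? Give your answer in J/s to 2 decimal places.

0.42 J/s

R = Σλ_iE_i / (1 + Σλ_ih_i)
Numerator: 0.32×1.2 + 0.28×9.3 = 2.988
Denominator: 1 + 0.32×14 + 0.28×5.7 = 7.076
R = 2.988/7.076 = 0.4223 J/s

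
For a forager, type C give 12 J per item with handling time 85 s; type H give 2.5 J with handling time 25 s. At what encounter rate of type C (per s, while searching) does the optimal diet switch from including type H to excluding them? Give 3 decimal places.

At the threshold, the rate on type C alone equals the profitability of type H: λ·12/(1 + λ·85) = 2.5/25 = 0.1.
Rearranging, λ(12 − 0.1×85) = 0.1, so λ = 0.1/3.5 = 0.02857 per s.

0.029 per s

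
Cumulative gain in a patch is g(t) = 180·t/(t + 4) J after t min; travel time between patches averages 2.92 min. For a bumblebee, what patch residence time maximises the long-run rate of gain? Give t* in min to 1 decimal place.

3.4 min

Optimal t* satisfies g'(t*) = g(t*)/(T + t*).
g'(t) = 180·4/(t + 4)². Setting 180·4/(t+4)² = 180t/[(t+4)(2.92+t)] gives 4(2.92+t) = t(t+4), so t² = 4×2.92 = 11.68.
t* = √11.68 = 3.418 min.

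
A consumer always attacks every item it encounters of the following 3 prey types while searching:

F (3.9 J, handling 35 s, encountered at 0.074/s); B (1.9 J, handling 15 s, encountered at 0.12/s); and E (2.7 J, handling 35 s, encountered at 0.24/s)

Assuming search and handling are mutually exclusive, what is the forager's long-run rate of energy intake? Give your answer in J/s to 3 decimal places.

Energy encountered per unit search time: 0.074×3.9 + 0.12×1.9 + 0.24×2.7 = 1.165 J/s.
Handling time per unit search time: 0.074×35 + 0.12×15 + 0.24×35 = 12.79.
Rate = 1.165/(1 + 12.79) = 0.08445 J/s.

0.084 J/s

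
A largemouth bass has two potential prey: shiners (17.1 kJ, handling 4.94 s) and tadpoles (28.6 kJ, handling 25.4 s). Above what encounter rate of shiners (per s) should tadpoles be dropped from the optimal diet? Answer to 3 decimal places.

At the threshold, the rate on shiners alone equals the profitability of tadpoles: λ·17.1/(1 + λ·4.94) = 28.6/25.4 = 1.126.
Rearranging, λ(17.1 − 1.126×4.94) = 1.126, so λ = 1.126/11.54 = 0.09759 per s.

0.098 per s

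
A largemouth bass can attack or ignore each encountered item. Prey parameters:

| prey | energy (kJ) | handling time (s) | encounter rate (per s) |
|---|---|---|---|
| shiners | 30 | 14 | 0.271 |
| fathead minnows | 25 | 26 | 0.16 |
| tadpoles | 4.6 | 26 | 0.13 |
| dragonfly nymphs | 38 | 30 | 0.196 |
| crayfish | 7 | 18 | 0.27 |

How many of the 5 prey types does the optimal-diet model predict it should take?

Profitabilities (E/h, kJ/s): shiners 2.14, dragonfly nymphs 1.27, fathead minnows 0.962, crayfish 0.389, tadpoles 0.177. Add prey in this order while the next type's profitability exceeds the intake rate on those already taken.
Rate on top 1: 1.696. dragonfly nymphs: 1.27 < 1.696 → exclude; stop.
Optimal diet: shiners — 1 of 5 types.

1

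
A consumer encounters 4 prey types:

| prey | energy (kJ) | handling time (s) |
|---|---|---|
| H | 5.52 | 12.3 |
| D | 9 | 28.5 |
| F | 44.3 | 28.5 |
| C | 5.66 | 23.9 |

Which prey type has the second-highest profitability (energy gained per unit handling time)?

In descending order of E/h:
F: 44.3/28.5 = 1.55 kJ/s
H: 5.52/12.3 = 0.449 kJ/s
D: 9/28.5 = 0.316 kJ/s
C: 5.66/23.9 = 0.237 kJ/s

H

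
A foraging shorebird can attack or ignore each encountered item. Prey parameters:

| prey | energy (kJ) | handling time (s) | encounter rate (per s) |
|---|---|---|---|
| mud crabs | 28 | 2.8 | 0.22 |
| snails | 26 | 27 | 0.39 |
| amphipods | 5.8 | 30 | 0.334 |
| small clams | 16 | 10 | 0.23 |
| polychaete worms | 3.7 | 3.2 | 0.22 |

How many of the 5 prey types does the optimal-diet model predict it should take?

1

E/h in descending order: mud crabs 10, small clams 1.6, polychaete worms 1.16, snails 0.963, amphipods 0.193 kJ/s. The optimal diet is the largest prefix of this list for which every included type satisfies E_i/h_i > R on the types above it.
Rate on top 1: 3.812. small clams: 1.6 < 3.812 → exclude; stop.
Optimal diet: mud crabs — 1 of 5 types.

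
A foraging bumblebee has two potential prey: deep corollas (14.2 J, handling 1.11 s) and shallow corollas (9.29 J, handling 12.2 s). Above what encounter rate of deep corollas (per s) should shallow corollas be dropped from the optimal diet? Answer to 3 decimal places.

Drop shallow corollas once their profitability E₂/h₂ falls below the rate achievable on deep corollas alone: E₂/h₂ = λE₁/(1 + λh₁).
Solve for λ: λE₁h₂ = E₂(1 + λh₁) → λ(E₁h₂ − E₂h₁) = E₂ → λ = E₂/(E₁h₂ − E₂h₁).
λ = 9.29/(14.2×12.2 − 9.29×1.11) = 9.29/162.9 = 0.05702 per s.

0.057 per s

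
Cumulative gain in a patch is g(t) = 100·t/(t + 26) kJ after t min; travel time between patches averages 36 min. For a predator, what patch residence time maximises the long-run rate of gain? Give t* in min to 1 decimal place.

Maximise g(t)/(T+t): set derivative to zero → g'(t)(T+t) = g(t).
g'(t) = 100·26/(t + 26)². Setting 100·26/(t+26)² = 100t/[(t+26)(36+t)] gives 26(36+t) = t(t+26), so t² = 26×36 = 936.
t* = √936 = 30.59 min.

30.6 min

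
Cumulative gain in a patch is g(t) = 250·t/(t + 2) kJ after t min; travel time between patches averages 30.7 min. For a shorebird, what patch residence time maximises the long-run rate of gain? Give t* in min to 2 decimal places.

Optimal t* satisfies g'(t*) = g(t*)/(T + t*).
g'(t) = 250·2/(t + 2)². Setting 250·2/(t+2)² = 250t/[(t+2)(30.7+t)] gives 2(30.7+t) = t(t+2), so t² = 2×30.7 = 61.4.
t* = √61.4 = 7.836 min.

7.84 min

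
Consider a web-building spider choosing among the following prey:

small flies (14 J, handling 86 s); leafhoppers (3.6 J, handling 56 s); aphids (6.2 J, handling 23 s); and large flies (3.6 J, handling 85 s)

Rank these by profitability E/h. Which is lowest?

large flies

In descending order of E/h:
aphids: 6.2/23 = 0.27 J/s
small flies: 14/86 = 0.163 J/s
leafhoppers: 3.6/56 = 0.0643 J/s
large flies: 3.6/85 = 0.0424 J/s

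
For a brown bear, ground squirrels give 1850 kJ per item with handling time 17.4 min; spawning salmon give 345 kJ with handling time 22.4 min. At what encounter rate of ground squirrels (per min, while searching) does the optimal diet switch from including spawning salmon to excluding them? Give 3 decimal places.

The zero-one rule: include spawning salmon iff E₂/h₂ > λE₁/(1+λh₁). Equality gives the switch point.
λE₁h₂ = E₂ + λE₂h₁ ⇒ λ = E₂/(E₁h₂ − E₂h₁) = 345/(4.144e+04 − 6003) = 0.009736 per min.

0.010 per min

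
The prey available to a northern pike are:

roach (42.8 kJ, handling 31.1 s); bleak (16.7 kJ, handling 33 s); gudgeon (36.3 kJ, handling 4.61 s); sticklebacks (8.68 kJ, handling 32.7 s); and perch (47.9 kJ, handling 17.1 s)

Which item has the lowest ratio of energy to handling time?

In descending order of E/h:
gudgeon: 36.3/4.61 = 7.87 kJ/s
perch: 47.9/17.1 = 2.8 kJ/s
roach: 42.8/31.1 = 1.38 kJ/s
bleak: 16.7/33 = 0.506 kJ/s
sticklebacks: 8.68/32.7 = 0.265 kJ/s

sticklebacks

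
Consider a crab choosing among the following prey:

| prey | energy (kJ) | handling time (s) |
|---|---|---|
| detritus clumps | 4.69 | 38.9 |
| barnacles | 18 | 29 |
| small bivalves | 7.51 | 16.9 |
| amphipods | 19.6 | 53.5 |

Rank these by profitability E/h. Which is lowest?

Profitability E/h (kJ/s): detritus clumps = 4.69/38.9 = 0.121, barnacles = 18/29 = 0.621, small bivalves = 7.51/16.9 = 0.444, amphipods = 19.6/53.5 = 0.366.
Ranked: barnacles > small bivalves > amphipods > detritus clumps.

detritus clumps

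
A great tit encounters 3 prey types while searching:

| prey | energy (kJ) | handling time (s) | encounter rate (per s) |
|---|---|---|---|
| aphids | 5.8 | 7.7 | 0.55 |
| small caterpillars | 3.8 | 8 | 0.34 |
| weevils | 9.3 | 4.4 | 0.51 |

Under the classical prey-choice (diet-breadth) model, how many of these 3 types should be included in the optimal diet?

E/h in descending order: weevils 2.11, aphids 0.753, small caterpillars 0.475 kJ/s. The optimal diet is the largest prefix of this list for which every included type satisfies E_i/h_i > R on the types above it.
Rate on top 1: 1.462. aphids: 0.753 < 1.462 → exclude; stop.
Optimal diet: weevils — 1 of 3 types.

1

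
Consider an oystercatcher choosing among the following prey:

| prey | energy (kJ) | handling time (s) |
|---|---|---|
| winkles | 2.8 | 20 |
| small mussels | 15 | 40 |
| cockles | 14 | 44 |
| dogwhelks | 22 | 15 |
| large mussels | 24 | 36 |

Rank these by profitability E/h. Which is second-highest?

large mussels

In descending order of E/h:
dogwhelks: 22/15 = 1.47 kJ/s
large mussels: 24/36 = 0.667 kJ/s
small mussels: 15/40 = 0.375 kJ/s
cockles: 14/44 = 0.318 kJ/s
winkles: 2.8/20 = 0.14 kJ/s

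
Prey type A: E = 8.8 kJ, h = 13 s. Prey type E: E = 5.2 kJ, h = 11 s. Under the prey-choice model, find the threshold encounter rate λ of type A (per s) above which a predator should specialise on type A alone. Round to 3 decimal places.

The zero-one rule: include type E iff E₂/h₂ > λE₁/(1+λh₁). Equality gives the switch point.
λE₁h₂ = E₂ + λE₂h₁ ⇒ λ = E₂/(E₁h₂ − E₂h₁) = 5.2/(96.8 − 67.6) = 0.1781 per s.

0.178 per s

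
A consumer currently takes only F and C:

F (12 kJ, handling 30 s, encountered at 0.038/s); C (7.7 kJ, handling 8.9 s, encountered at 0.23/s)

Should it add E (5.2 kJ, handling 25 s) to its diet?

No

Current rate: (0.038×12 + 0.23×7.7)/(1 + 0.038×30 + 0.23×8.9) = 0.5319 kJ/s.
E: E/h = 5.2/25 = 0.208 kJ/s.
0.208 < 0.5319, so adding E would lower the average — exclude it.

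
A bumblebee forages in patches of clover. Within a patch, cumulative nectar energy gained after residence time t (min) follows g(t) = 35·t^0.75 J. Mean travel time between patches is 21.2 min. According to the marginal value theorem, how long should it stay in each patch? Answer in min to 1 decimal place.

Maximise g(t)/(T+t): set derivative to zero → g'(t)(T+t) = g(t).
g'(t) = 0.75·35·t^-0.25. Setting 0.75·35·t^-0.25 = 35·t^0.75/(21.2+t) gives 0.75(21.2+t) = t, so 0.25·t = 0.75×21.2.
t* = 0.75×21.2/0.25 = 63.6 min.

63.6 min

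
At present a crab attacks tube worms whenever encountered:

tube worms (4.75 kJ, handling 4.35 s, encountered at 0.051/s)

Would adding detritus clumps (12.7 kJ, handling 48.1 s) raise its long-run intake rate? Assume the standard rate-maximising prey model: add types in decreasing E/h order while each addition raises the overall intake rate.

Yes

On tube worms alone, R = ΣλE/(1+Σλh) = 0.2422/1.222 = 0.1983 kJ/s.
Profitability of detritus clumps: 12.7/48.1 = 0.264 kJ/s.
0.264 > 0.1983, so adding detritus clumps raises the average — include it.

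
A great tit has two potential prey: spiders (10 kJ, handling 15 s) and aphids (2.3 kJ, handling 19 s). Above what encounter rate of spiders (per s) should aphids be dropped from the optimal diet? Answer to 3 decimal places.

Drop aphids once their profitability E₂/h₂ falls below the rate achievable on spiders alone: E₂/h₂ = λE₁/(1 + λh₁).
Solve for λ: λE₁h₂ = E₂(1 + λh₁) → λ(E₁h₂ − E₂h₁) = E₂ → λ = E₂/(E₁h₂ − E₂h₁).
λ = 2.3/(10×19 − 2.3×15) = 2.3/155.5 = 0.01479 per s.

0.015 per s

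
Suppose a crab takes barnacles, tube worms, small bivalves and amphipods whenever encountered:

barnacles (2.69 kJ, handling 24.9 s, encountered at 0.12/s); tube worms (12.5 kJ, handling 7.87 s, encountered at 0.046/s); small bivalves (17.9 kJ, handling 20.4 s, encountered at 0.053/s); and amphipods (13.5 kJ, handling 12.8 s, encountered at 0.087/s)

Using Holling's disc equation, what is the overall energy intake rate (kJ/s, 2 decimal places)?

R = Σλ_iE_i / (1 + Σλ_ih_i)
Numerator: 0.12×2.69 + 0.046×12.5 + 0.053×17.9 + 0.087×13.5 = 3.021
Denominator: 1 + 0.12×24.9 + 0.046×7.87 + 0.053×20.4 + 0.087×12.8 = 6.545
R = 3.021/6.545 = 0.4616 kJ/s

0.46 kJ/s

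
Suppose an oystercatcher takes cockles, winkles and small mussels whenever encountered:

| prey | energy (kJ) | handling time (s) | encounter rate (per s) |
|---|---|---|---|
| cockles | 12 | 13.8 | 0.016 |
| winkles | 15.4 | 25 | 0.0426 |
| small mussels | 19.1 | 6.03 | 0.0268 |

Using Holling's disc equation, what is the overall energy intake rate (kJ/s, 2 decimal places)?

R = (0.016×12 + 0.0426×15.4 + 0.0268×19.1) / (1 + 0.016×13.8 + 0.0426×25 + 0.0268×6.03) = 1.36/2.447 = 0.5557 kJ/s.

0.56 kJ/s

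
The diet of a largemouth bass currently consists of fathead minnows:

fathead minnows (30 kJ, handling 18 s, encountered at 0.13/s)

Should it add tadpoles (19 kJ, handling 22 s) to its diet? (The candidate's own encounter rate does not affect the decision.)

No

On fathead minnows alone, R = ΣλE/(1+Σλh) = 3.9/3.34 = 1.168 kJ/s.
Profitability of tadpoles: 19/22 = 0.8636 kJ/s.
Since 0.8636 < R, time spent handling tadpoles is better spent searching.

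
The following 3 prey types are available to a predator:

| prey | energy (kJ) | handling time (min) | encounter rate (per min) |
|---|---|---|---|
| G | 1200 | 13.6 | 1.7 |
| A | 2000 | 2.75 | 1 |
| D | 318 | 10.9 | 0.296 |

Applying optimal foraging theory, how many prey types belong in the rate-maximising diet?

1

E/h in descending order: A 727, G 88.2, D 29.2 kJ/min. The optimal diet is the largest prefix of this list for which every included type satisfies E_i/h_i > R on the types above it.
Rate on top 1: 533.3. G: 88.2 < 533.3 → exclude; stop.
Optimal diet: A — 1 of 3 types.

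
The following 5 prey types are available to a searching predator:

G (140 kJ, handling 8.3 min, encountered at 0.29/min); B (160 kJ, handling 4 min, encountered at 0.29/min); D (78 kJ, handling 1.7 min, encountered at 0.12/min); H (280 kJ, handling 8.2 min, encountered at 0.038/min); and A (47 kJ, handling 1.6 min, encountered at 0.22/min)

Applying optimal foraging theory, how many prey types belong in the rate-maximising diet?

Profitabilities (E/h, kJ/min): D 45.9, B 40, H 34.1, A 29.4, G 16.9. Add prey in this order while the next type's profitability exceeds the intake rate on those already taken.
Rate on top 1: 7.774. B: 40 > 7.774 → include.
Rate on top 2: 23.59. H: 34.1 > 23.59 → include.
Rate on top 3: 24.82. A: 29.4 > 24.82 → include.
Rate on top 4: 25.35. G: 16.9 < 25.35 → exclude; stop.
Optimal diet: D, B, H, A — 4 of 5 types.

4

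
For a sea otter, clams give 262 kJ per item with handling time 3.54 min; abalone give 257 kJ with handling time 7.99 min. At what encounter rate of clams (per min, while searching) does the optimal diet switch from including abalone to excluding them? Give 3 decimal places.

0.217 per min

At the threshold, the rate on clams alone equals the profitability of abalone: λ·262/(1 + λ·3.54) = 257/7.99 = 32.17.
Rearranging, λ(262 − 32.17×3.54) = 32.17, so λ = 32.17/148.1 = 0.2171 per min.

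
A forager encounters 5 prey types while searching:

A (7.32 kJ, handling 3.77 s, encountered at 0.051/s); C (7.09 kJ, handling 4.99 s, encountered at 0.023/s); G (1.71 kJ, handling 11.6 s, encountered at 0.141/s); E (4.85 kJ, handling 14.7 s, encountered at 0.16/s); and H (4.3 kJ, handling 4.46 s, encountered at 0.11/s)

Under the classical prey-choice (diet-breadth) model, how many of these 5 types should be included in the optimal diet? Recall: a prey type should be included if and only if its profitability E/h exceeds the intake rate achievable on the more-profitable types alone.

Rank by E/h (kJ/s): A 1.94, C 1.42, H 0.964, E 0.33, G 0.147. Include each in turn until the next type's E/h falls below the running intake rate.
Rate on top 1: 0.3131. C: 1.42 > 0.3131 → include.
Rate on top 2: 0.4104. H: 0.964 > 0.4104 → include.
Rate on top 3: 0.5615. E: 0.33 < 0.5615 → exclude; stop.
Optimal diet: A, C, H — 3 of 5 types.

3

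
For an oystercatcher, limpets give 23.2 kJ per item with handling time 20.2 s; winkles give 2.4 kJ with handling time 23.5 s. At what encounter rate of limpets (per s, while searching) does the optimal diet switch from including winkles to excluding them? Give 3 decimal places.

Drop winkles once their profitability E₂/h₂ falls below the rate achievable on limpets alone: E₂/h₂ = λE₁/(1 + λh₁).
Solve for λ: λE₁h₂ = E₂(1 + λh₁) → λ(E₁h₂ − E₂h₁) = E₂ → λ = E₂/(E₁h₂ − E₂h₁).
λ = 2.4/(23.2×23.5 − 2.4×20.2) = 2.4/496.7 = 0.004832 per s.

0.005 per s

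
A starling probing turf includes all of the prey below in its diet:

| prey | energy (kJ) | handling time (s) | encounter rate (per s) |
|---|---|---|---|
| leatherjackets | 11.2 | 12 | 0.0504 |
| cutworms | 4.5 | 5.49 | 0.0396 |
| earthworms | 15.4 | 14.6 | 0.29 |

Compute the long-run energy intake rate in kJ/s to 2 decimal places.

0.86 kJ/s

R = (0.0504×11.2 + 0.0396×4.5 + 0.29×15.4) / (1 + 0.0504×12 + 0.0396×5.49 + 0.29×14.6) = 5.209/6.056 = 0.8601 kJ/s.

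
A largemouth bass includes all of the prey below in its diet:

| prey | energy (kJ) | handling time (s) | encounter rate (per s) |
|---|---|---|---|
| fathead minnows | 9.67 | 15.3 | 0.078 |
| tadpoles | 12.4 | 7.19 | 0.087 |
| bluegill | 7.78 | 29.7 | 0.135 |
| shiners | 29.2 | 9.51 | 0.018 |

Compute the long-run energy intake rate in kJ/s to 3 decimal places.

0.487 kJ/s

R = Σλ_iE_i / (1 + Σλ_ih_i)
Numerator: 0.078×9.67 + 0.087×12.4 + 0.135×7.78 + 0.018×29.2 = 3.409
Denominator: 1 + 0.078×15.3 + 0.087×7.19 + 0.135×29.7 + 0.018×9.51 = 7
R = 3.409/7 = 0.487 kJ/s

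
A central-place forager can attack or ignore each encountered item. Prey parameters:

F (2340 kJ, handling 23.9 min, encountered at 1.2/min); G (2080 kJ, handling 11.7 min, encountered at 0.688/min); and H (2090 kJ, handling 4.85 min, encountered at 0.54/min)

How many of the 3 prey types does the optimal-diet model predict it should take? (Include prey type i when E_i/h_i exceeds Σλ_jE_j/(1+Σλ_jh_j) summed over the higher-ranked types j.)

Rank by E/h (kJ/min): H 431, G 178, F 97.9. Include each in turn until the next type's E/h falls below the running intake rate.
Rate on top 1: 311.9. G: 178 < 311.9 → exclude; stop.
Optimal diet: H — 1 of 3 types.

1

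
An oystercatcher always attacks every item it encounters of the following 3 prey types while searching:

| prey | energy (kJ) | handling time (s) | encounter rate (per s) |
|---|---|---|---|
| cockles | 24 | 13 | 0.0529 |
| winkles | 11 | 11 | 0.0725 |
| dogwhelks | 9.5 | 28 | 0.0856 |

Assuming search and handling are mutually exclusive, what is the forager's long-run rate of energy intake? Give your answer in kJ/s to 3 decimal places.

R = (0.0529×24 + 0.0725×11 + 0.0856×9.5) / (1 + 0.0529×13 + 0.0725×11 + 0.0856×28) = 2.88/4.882 = 0.59 kJ/s.

0.590 kJ/s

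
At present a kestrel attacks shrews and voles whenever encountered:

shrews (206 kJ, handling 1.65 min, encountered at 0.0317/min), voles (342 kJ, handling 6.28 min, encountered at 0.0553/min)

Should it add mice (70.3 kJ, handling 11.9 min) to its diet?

Intake rate on the current diet: R = (0.0317×206 + 0.0553×342) / (1 + 0.0317×1.65 + 0.0553×6.28) = 25.44/1.4 = 18.18 kJ/min.
Profitability of mice: 70.3/11.9 = 5.908 kJ/min.
5.908 < 18.18, so adding mice would lower the average — exclude it.

No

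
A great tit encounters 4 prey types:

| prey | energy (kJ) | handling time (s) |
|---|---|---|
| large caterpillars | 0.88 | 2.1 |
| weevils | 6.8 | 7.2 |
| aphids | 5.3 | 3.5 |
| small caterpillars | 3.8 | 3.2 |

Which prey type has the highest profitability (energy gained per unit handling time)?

aphids

In descending order of E/h:
aphids: 5.3/3.5 = 1.51 kJ/s
small caterpillars: 3.8/3.2 = 1.19 kJ/s
weevils: 6.8/7.2 = 0.944 kJ/s
large caterpillars: 0.88/2.1 = 0.419 kJ/s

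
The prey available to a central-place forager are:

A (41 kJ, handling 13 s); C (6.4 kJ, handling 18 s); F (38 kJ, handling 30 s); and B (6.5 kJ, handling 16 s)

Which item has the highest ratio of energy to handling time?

A

In descending order of E/h:
A: 41/13 = 3.15 kJ/s
F: 38/30 = 1.27 kJ/s
B: 6.5/16 = 0.406 kJ/s
C: 6.4/18 = 0.356 kJ/s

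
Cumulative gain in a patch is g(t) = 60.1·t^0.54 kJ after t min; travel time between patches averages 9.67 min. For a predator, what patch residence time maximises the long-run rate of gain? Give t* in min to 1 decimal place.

Maximise g(t)/(T+t): set derivative to zero → g'(t)(T+t) = g(t).
g'(t) = 0.54·60.1·t^-0.46. Setting 0.54·60.1·t^-0.46 = 60.1·t^0.54/(9.67+t) gives 0.54(9.67+t) = t, so 0.46·t = 0.54×9.67.
t* = 0.54×9.67/0.46 = 11.35 min.

11.4 min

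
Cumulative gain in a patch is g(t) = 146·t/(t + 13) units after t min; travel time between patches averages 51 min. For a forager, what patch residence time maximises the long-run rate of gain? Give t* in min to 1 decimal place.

By the marginal value theorem, leave when the instantaneous gain rate g'(t) equals the habitat-wide average g(t)/(T + t).
g'(t) = 146·13/(t + 13)². Setting 146·13/(t+13)² = 146t/[(t+13)(51+t)] gives 13(51+t) = t(t+13), so t² = 13×51 = 663.
t* = √663 = 25.75 min.

25.7 min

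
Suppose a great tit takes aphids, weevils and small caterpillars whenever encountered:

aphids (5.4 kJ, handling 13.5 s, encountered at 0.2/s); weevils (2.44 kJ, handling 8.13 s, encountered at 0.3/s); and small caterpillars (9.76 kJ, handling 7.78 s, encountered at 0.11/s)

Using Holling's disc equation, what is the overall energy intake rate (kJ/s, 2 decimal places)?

0.41 kJ/s

R = (0.2×5.4 + 0.3×2.44 + 0.11×9.76) / (1 + 0.2×13.5 + 0.3×8.13 + 0.11×7.78) = 2.886/6.995 = 0.4125 kJ/s.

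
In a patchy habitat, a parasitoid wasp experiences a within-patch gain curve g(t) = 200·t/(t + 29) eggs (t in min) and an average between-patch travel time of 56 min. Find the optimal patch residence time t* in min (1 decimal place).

Maximise g(t)/(T+t): set derivative to zero → g'(t)(T+t) = g(t).
g'(t) = 200·29/(t + 29)². Setting 200·29/(t+29)² = 200t/[(t+29)(56+t)] gives 29(56+t) = t(t+29), so t² = 29×56 = 1624.
t* = √1624 = 40.3 min.

40.3 min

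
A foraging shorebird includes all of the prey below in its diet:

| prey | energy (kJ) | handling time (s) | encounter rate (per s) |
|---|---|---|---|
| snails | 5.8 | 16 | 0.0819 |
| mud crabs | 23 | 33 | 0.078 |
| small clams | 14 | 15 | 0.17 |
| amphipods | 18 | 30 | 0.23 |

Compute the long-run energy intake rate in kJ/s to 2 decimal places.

0.61 kJ/s

R = (0.0819×5.8 + 0.078×23 + 0.17×14 + 0.23×18) / (1 + 0.0819×16 + 0.078×33 + 0.17×15 + 0.23×30) = 8.789/14.33 = 0.6131 kJ/s.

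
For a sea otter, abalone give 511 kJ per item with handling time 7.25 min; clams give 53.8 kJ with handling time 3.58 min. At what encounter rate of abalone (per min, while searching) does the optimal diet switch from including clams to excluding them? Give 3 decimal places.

The zero-one rule: include clams iff E₂/h₂ > λE₁/(1+λh₁). Equality gives the switch point.
λE₁h₂ = E₂ + λE₂h₁ ⇒ λ = E₂/(E₁h₂ − E₂h₁) = 53.8/(1829 − 390) = 0.03738 per min.

0.037 per min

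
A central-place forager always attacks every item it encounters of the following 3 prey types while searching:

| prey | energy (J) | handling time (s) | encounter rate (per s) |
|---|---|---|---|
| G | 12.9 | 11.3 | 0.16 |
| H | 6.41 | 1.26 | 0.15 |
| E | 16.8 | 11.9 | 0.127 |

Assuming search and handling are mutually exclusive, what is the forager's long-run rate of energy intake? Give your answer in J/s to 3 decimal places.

1.144 J/s

Energy encountered per unit search time: 0.16×12.9 + 0.15×6.41 + 0.127×16.8 = 5.159 J/s.
Handling time per unit search time: 0.16×11.3 + 0.15×1.26 + 0.127×11.9 = 3.508.
Rate = 5.159/(1 + 3.508) = 1.144 J/s.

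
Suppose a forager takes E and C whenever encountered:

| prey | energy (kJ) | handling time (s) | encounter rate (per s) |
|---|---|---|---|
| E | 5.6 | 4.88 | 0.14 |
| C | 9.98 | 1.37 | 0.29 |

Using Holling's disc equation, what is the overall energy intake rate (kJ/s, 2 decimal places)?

1.77 kJ/s

Energy encountered per unit search time: 0.14×5.6 + 0.29×9.98 = 3.678 kJ/s.
Handling time per unit search time: 0.14×4.88 + 0.29×1.37 = 1.08.
Rate = 3.678/(1 + 1.08) = 1.768 kJ/s.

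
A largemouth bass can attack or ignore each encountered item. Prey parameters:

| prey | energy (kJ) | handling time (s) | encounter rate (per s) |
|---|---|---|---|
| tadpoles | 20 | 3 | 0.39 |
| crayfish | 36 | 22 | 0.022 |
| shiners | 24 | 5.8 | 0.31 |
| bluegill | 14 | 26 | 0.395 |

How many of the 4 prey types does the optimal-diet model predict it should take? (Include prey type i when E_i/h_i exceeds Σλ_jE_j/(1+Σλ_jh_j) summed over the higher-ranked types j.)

E/h in descending order: tadpoles 6.67, shiners 4.14, crayfish 1.64, bluegill 0.538 kJ/s. The optimal diet is the largest prefix of this list for which every included type satisfies E_i/h_i > R on the types above it.
Rate on top 1: 3.594. shiners: 4.14 > 3.594 → include.
Rate on top 2: 3.841. crayfish: 1.64 < 3.841 → exclude; stop.
Optimal diet: tadpoles, shiners — 2 of 4 types.

2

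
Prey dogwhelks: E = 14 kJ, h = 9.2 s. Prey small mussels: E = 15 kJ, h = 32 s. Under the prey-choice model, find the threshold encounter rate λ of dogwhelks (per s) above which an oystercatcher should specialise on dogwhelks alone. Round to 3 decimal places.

The zero-one rule: include small mussels iff E₂/h₂ > λE₁/(1+λh₁). Equality gives the switch point.
λE₁h₂ = E₂ + λE₂h₁ ⇒ λ = E₂/(E₁h₂ − E₂h₁) = 15/(448 − 138) = 0.04839 per s.

0.048 per s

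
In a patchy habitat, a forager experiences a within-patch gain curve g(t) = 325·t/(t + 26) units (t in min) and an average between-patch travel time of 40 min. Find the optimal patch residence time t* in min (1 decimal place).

32.2 min

Maximise g(t)/(T+t): set derivative to zero → g'(t)(T+t) = g(t).
g'(t) = 325·26/(t + 26)². Setting 325·26/(t+26)² = 325t/[(t+26)(40+t)] gives 26(40+t) = t(t+26), so t² = 26×40 = 1040.
t* = √1040 = 32.25 min.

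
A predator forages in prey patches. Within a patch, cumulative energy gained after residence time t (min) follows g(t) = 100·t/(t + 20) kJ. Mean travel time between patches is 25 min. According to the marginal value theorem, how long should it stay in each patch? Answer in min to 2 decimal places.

22.36 min

Maximise g(t)/(T+t): set derivative to zero → g'(t)(T+t) = g(t).
g'(t) = 100·20/(t + 20)². Setting 100·20/(t+20)² = 100t/[(t+20)(25+t)] gives 20(25+t) = t(t+20), so t² = 20×25 = 500.
t* = √500 = 22.36 min.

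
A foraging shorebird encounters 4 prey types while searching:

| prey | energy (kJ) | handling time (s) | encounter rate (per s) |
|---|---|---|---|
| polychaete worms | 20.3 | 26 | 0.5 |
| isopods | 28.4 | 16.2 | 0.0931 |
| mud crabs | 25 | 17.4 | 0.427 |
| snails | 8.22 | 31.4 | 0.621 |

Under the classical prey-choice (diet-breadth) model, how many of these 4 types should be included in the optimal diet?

2

E/h in descending order: isopods 1.75, mud crabs 1.44, polychaete worms 0.781, snails 0.262 kJ/s. The optimal diet is the largest prefix of this list for which every included type satisfies E_i/h_i > R on the types above it.
Rate on top 1: 1.054. mud crabs: 1.44 > 1.054 → include.
Rate on top 2: 1.34. polychaete worms: 0.781 < 1.34 → exclude; stop.
Optimal diet: isopods, mud crabs — 2 of 4 types.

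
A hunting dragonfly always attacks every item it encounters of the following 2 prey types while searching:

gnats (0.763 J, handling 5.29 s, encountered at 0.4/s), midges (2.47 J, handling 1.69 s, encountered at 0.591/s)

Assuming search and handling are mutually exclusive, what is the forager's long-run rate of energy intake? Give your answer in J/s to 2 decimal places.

R = (0.4×0.763 + 0.591×2.47) / (1 + 0.4×5.29 + 0.591×1.69) = 1.765/4.115 = 0.4289 J/s.

0.43 J/s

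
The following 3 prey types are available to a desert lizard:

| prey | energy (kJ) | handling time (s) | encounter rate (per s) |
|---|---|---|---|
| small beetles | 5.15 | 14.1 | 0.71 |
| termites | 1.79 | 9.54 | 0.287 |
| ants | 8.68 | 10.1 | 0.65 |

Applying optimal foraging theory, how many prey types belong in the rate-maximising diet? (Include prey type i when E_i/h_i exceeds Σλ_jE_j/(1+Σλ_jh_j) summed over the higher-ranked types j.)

E/h in descending order: ants 0.859, small beetles 0.365, termites 0.188 kJ/s. The optimal diet is the largest prefix of this list for which every included type satisfies E_i/h_i > R on the types above it.
Rate on top 1: 0.7458. small beetles: 0.365 < 0.7458 → exclude; stop.
Optimal diet: ants — 1 of 3 types.

1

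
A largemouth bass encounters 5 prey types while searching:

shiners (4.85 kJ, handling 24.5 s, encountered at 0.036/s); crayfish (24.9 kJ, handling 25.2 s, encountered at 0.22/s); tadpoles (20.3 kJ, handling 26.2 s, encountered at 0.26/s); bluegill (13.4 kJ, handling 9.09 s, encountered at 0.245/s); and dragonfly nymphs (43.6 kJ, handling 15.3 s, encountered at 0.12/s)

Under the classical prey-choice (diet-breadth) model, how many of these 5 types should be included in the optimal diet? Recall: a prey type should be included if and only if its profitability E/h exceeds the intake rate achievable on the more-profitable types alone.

1

Rank by E/h (kJ/s): dragonfly nymphs 2.85, bluegill 1.47, crayfish 0.988, tadpoles 0.775, shiners 0.198. Include each in turn until the next type's E/h falls below the running intake rate.
Rate on top 1: 1.845. bluegill: 1.47 < 1.845 → exclude; stop.
Optimal diet: dragonfly nymphs — 1 of 5 types.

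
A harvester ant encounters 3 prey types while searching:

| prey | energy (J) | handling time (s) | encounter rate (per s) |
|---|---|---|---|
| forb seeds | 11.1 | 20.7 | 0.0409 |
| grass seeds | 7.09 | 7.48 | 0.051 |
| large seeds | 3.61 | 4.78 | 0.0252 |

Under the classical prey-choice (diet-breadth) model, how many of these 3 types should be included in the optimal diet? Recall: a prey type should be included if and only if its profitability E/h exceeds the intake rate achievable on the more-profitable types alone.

3

E/h in descending order: grass seeds 0.948, large seeds 0.755, forb seeds 0.536 J/s. The optimal diet is the largest prefix of this list for which every included type satisfies E_i/h_i > R on the types above it.
Rate on top 1: 0.2617. large seeds: 0.755 > 0.2617 → include.
Rate on top 2: 0.3013. forb seeds: 0.536 > 0.3013 → include.
Optimal diet: grass seeds, large seeds, forb seeds — 3 of 3 types.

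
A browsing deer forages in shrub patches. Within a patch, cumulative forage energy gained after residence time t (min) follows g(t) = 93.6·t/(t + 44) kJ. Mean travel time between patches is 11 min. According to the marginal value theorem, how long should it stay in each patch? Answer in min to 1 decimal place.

22.0 min

Maximise g(t)/(T+t): set derivative to zero → g'(t)(T+t) = g(t).
g'(t) = 93.6·44/(t + 44)². Setting 93.6·44/(t+44)² = 93.6t/[(t+44)(11+t)] gives 44(11+t) = t(t+44), so t² = 44×11 = 484.
t* = √484 = 22 min.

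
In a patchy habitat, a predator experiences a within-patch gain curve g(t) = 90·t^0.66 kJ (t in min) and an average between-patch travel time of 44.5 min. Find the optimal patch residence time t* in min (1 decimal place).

Optimal t* satisfies g'(t*) = g(t*)/(T + t*).
g'(t) = 0.66·90·t^-0.34. Setting 0.66·90·t^-0.34 = 90·t^0.66/(44.5+t) gives 0.66(44.5+t) = t, so 0.34·t = 0.66×44.5.
t* = 0.66×44.5/0.34 = 86.38 min.

86.4 min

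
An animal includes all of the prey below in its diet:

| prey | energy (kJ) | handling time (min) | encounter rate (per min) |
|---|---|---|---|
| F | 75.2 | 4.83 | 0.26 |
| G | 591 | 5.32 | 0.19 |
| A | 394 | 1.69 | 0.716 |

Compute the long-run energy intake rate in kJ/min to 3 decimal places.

92.468 kJ/min

R = Σλ_iE_i / (1 + Σλ_ih_i)
Numerator: 0.26×75.2 + 0.19×591 + 0.716×394 = 413.9
Denominator: 1 + 0.26×4.83 + 0.19×5.32 + 0.716×1.69 = 4.477
R = 413.9/4.477 = 92.47 kJ/min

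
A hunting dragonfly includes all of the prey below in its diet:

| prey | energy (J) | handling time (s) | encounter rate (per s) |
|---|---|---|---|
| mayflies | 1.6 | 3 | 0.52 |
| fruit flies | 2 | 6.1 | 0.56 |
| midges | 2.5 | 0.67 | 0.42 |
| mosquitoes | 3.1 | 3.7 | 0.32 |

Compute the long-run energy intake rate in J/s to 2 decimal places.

0.54 J/s

R = (0.52×1.6 + 0.56×2 + 0.42×2.5 + 0.32×3.1) / (1 + 0.52×3 + 0.56×6.1 + 0.42×0.67 + 0.32×3.7) = 3.994/7.441 = 0.5367 J/s.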